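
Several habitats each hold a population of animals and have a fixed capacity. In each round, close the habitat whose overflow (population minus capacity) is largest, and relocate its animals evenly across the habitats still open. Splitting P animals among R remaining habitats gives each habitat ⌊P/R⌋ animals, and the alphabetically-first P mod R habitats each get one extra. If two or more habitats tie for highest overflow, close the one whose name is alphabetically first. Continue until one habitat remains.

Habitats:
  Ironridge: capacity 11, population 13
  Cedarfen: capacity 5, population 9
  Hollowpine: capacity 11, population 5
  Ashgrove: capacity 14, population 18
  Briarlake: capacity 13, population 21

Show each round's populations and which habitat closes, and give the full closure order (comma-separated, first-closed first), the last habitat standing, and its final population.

Closure order: Briarlake, Ashgrove, Cedarfen, Ironridge
Last habitat: Hollowpine with 66 animals

Round 1: Ashgrove=18 Briarlake=21 Cedarfen=9 Hollowpine=5 Ironridge=13 → close Briarlake (overflow 8)
  21÷4 = 5 each, +1 to first 1
Round 2: Ashgrove=24 Cedarfen=14 Hollowpine=10 Ironridge=18 → close Ashgrove (overflow 10)
  24÷3 = 8 each, +1 to first 0
Round 3: Cedarfen=22 Hollowpine=18 Ironridge=26 → close Cedarfen (overflow 17)
  22÷2 = 11 each, +1 to first 0
Round 4: Hollowpine=29 Ironridge=37 → close Ironridge (overflow 26)
  37÷1 = 37 each, +1 to first 0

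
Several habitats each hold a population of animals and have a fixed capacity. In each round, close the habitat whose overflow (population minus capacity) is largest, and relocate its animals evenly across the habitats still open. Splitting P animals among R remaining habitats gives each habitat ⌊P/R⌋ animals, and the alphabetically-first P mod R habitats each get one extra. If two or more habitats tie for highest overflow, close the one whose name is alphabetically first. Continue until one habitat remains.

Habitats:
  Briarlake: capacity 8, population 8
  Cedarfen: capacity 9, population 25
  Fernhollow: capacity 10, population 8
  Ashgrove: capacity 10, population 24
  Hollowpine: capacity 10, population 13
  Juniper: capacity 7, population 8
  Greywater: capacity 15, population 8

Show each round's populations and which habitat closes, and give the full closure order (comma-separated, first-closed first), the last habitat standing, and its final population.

Closure order: Cedarfen, Ashgrove, Hollowpine, Briarlake, Juniper, Fernhollow
Last habitat: Greywater with 94 animals

Round 1: Ashgrove=24 Briarlake=8 Cedarfen=25 Fernhollow=8 Greywater=8 Hollowpine=13 Juniper=8 → close Cedarfen (overflow 16)
  25÷6 = 4 each, +1 to first 1
Round 2: Ashgrove=29 Briarlake=12 Fernhollow=12 Greywater=12 Hollowpine=17 Juniper=12 → close Ashgrove (overflow 19)
  29÷5 = 5 each, +1 to first 4
Round 3: Briarlake=18 Fernhollow=18 Greywater=18 Hollowpine=23 Juniper=17 → close Hollowpine (overflow 13)
  23÷4 = 5 each, +1 to first 3
Round 4: Briarlake=24 Fernhollow=24 Greywater=24 Juniper=22 → close Briarlake (overflow 16)
  24÷3 = 8 each, +1 to first 0
Round 5: Fernhollow=32 Greywater=32 Juniper=30 → close Juniper (overflow 23)
  30÷2 = 15 each, +1 to first 0
Round 6: Fernhollow=47 Greywater=47 → close Fernhollow (overflow 37)
  47÷1 = 47 each, +1 to first 0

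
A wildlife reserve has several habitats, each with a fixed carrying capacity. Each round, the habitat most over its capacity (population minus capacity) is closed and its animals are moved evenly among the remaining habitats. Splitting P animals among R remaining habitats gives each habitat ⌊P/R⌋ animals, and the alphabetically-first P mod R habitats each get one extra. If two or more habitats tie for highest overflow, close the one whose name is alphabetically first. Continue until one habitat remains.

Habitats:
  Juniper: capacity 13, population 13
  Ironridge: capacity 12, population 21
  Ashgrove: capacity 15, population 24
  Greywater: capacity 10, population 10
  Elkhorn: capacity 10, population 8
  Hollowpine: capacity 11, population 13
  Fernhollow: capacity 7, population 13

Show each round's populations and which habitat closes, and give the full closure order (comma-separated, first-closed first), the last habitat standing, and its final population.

Round 1: Ashgrove=24 Elkhorn=8 Fernhollow=13 Greywater=10 Hollowpine=13 Ironridge=21 Juniper=13 → close Ashgrove (overflow 9)
  24÷6 = 4 each, +1 to first 0
Round 2: Elkhorn=12 Fernhollow=17 Greywater=14 Hollowpine=17 Ironridge=25 Juniper=17 → close Ironridge (overflow 13)
  25÷5 = 5 each, +1 to first 0
Round 3: Elkhorn=17 Fernhollow=22 Greywater=19 Hollowpine=22 Juniper=22 → close Fernhollow (overflow 15)
  22÷4 = 5 each, +1 to first 2
Round 4: Elkhorn=23 Greywater=25 Hollowpine=27 Juniper=27 → close Hollowpine (overflow 16)
  27÷3 = 9 each, +1 to first 0
Round 5: Elkhorn=32 Greywater=34 Juniper=36 → close Greywater (overflow 24)
  34÷2 = 17 each, +1 to first 0
Round 6: Elkhorn=49 Juniper=53 → close Juniper (overflow 40)
  53÷1 = 53 each, +1 to first 0

Closure order: Ashgrove, Ironridge, Fernhollow, Hollowpine, Greywater, Juniper
Last habitat: Elkhorn with 102 animals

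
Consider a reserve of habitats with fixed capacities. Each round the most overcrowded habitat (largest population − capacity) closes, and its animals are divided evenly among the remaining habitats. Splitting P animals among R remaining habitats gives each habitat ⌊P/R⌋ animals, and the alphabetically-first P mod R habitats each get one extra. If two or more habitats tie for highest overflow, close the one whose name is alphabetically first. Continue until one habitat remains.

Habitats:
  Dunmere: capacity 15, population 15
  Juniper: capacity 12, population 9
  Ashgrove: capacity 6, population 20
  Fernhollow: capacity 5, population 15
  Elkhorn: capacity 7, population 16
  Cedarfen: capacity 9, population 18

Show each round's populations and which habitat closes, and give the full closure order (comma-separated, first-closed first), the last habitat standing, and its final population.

Closure order: Ashgrove, Fernhollow, Cedarfen, Elkhorn, Dunmere
Last habitat: Juniper with 93 animals

Round 1: Ashgrove=20 Cedarfen=18 Dunmere=15 Elkhorn=16 Fernhollow=15 Juniper=9 → close Ashgrove (overflow 14)
  20÷5 = 4 each, +1 to first 0
Round 2: Cedarfen=22 Dunmere=19 Elkhorn=20 Fernhollow=19 Juniper=13 → close Fernhollow (overflow 14)
  19÷4 = 4 each, +1 to first 3
Round 3: Cedarfen=27 Dunmere=24 Elkhorn=25 Juniper=17 → close Cedarfen (overflow 18)
  27÷3 = 9 each, +1 to first 0
Round 4: Dunmere=33 Elkhorn=34 Juniper=26 → close Elkhorn (overflow 27)
  34÷2 = 17 each, +1 to first 0
Round 5: Dunmere=50 Juniper=43 → close Dunmere (overflow 35)
  50÷1 = 50 each, +1 to first 0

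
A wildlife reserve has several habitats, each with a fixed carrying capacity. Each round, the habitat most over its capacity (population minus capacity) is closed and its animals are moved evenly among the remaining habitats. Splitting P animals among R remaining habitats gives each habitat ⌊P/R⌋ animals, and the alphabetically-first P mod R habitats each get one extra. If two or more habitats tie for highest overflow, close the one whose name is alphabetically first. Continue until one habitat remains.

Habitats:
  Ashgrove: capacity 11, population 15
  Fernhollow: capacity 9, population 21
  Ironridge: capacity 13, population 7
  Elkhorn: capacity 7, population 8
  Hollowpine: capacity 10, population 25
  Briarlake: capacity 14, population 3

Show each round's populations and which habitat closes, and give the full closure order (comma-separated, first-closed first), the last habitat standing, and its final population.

Closure order: Hollowpine, Fernhollow, Ashgrove, Elkhorn, Ironridge
Last habitat: Briarlake with 79 animals

Round 1: Ashgrove=15 Briarlake=3 Elkhorn=8 Fernhollow=21 Hollowpine=25 Ironridge=7 → close Hollowpine (overflow 15)
  25÷5 = 5 each, +1 to first 0
Round 2: Ashgrove=20 Briarlake=8 Elkhorn=13 Fernhollow=26 Ironridge=12 → close Fernhollow (overflow 17)
  26÷4 = 6 each, +1 to first 2
Round 3: Ashgrove=27 Briarlake=15 Elkhorn=19 Ironridge=18 → close Ashgrove (overflow 16)
  27÷3 = 9 each, +1 to first 0
Round 4: Briarlake=24 Elkhorn=28 Ironridge=27 → close Elkhorn (overflow 21)
  28÷2 = 14 each, +1 to first 0
Round 5: Briarlake=38 Ironridge=41 → close Ironridge (overflow 28)
  41÷1 = 41 each, +1 to first 0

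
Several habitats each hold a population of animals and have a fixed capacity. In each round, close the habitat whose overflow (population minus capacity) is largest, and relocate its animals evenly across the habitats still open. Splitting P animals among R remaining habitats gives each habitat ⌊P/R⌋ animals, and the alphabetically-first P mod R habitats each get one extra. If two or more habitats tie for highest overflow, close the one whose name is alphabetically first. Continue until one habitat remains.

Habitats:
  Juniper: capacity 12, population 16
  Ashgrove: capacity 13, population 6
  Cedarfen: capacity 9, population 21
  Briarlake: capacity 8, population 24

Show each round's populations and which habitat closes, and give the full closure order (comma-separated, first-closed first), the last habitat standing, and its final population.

Closure order: Briarlake, Cedarfen, Juniper
Last habitat: Ashgrove with 67 animals

Round 1: Ashgrove=6 Briarlake=24 Cedarfen=21 Juniper=16 → close Briarlake (overflow 16)
  24÷3 = 8 each, +1 to first 0
Round 2: Ashgrove=14 Cedarfen=29 Juniper=24 → close Cedarfen (overflow 20)
  29÷2 = 14 each, +1 to first 1
Round 3: Ashgrove=29 Juniper=38 → close Juniper (overflow 26)
  38÷1 = 38 each, +1 to first 0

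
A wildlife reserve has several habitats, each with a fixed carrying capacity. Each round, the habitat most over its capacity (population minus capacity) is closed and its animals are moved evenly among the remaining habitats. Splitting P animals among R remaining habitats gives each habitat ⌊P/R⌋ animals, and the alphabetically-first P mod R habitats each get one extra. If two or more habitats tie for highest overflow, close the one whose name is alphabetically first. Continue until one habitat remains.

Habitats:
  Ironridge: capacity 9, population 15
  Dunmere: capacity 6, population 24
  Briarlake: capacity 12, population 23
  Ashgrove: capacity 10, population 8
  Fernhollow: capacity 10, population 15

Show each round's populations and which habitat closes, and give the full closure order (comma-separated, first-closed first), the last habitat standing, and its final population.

Round 1: Ashgrove=8 Briarlake=23 Dunmere=24 Fernhollow=15 Ironridge=15 → close Dunmere (overflow 18)
  24÷4 = 6 each, +1 to first 0
Round 2: Ashgrove=14 Briarlake=29 Fernhollow=21 Ironridge=21 → close Briarlake (overflow 17)
  29÷3 = 9 each, +1 to first 2
Round 3: Ashgrove=24 Fernhollow=31 Ironridge=30 → close Fernhollow (overflow 21)
  31÷2 = 15 each, +1 to first 1
Round 4: Ashgrove=40 Ironridge=45 → close Ironridge (overflow 36)
  45÷1 = 45 each, +1 to first 0

Closure order: Dunmere, Briarlake, Fernhollow, Ironridge
Last habitat: Ashgrove with 85 animals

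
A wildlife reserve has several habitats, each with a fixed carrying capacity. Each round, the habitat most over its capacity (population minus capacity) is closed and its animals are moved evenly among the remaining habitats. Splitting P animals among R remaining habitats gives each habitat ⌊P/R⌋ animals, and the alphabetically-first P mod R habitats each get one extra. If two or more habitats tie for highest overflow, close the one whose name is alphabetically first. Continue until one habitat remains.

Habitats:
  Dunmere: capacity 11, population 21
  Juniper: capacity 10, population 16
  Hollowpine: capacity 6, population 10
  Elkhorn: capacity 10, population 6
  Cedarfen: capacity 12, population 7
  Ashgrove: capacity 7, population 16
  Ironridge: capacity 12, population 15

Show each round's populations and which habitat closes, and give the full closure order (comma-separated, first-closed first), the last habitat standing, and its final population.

Round 1: Ashgrove=16 Cedarfen=7 Dunmere=21 Elkhorn=6 Hollowpine=10 Ironridge=15 Juniper=16 → close Dunmere (overflow 10)
  21÷6 = 3 each, +1 to first 3
Round 2: Ashgrove=20 Cedarfen=11 Elkhorn=10 Hollowpine=13 Ironridge=18 Juniper=19 → close Ashgrove (overflow 13)
  20÷5 = 4 each, +1 to first 0
Round 3: Cedarfen=15 Elkhorn=14 Hollowpine=17 Ironridge=22 Juniper=23 → close Juniper (overflow 13)
  23÷4 = 5 each, +1 to first 3
Round 4: Cedarfen=21 Elkhorn=20 Hollowpine=23 Ironridge=27 → close Hollowpine (overflow 17)
  23÷3 = 7 each, +1 to first 2
Round 5: Cedarfen=29 Elkhorn=28 Ironridge=34 → close Ironridge (overflow 22)
  34÷2 = 17 each, +1 to first 0
Round 6: Cedarfen=46 Elkhorn=45 → close Elkhorn (overflow 35)
  45÷1 = 45 each, +1 to first 0

Closure order: Dunmere, Ashgrove, Juniper, Hollowpine, Ironridge, Elkhorn
Last habitat: Cedarfen with 91 animals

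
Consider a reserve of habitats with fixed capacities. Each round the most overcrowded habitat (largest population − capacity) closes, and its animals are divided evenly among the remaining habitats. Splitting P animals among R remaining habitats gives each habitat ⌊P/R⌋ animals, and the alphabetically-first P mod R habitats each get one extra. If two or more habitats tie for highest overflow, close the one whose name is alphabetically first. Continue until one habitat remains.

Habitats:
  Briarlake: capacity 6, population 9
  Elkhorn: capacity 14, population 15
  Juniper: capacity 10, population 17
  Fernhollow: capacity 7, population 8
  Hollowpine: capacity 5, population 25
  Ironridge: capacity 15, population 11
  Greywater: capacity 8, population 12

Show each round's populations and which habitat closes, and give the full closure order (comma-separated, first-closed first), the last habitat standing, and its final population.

Closure order: Hollowpine, Juniper, Briarlake, Greywater, Elkhorn, Fernhollow
Last habitat: Ironridge with 97 animals

Round 1: Briarlake=9 Elkhorn=15 Fernhollow=8 Greywater=12 Hollowpine=25 Ironridge=11 Juniper=17 → close Hollowpine (overflow 20)
  25÷6 = 4 each, +1 to first 1
Round 2: Briarlake=14 Elkhorn=19 Fernhollow=12 Greywater=16 Ironridge=15 Juniper=21 → close Juniper (overflow 11)
  21÷5 = 4 each, +1 to first 1
Round 3: Briarlake=19 Elkhorn=23 Fernhollow=16 Greywater=20 Ironridge=19 → close Briarlake (overflow 13)
  19÷4 = 4 each, +1 to first 3
Round 4: Elkhorn=28 Fernhollow=21 Greywater=25 Ironridge=23 → close Greywater (overflow 17)
  25÷3 = 8 each, +1 to first 1
Round 5: Elkhorn=37 Fernhollow=29 Ironridge=31 → close Elkhorn (overflow 23)
  37÷2 = 18 each, +1 to first 1
Round 6: Fernhollow=48 Ironridge=49 → close Fernhollow (overflow 41)
  48÷1 = 48 each, +1 to first 0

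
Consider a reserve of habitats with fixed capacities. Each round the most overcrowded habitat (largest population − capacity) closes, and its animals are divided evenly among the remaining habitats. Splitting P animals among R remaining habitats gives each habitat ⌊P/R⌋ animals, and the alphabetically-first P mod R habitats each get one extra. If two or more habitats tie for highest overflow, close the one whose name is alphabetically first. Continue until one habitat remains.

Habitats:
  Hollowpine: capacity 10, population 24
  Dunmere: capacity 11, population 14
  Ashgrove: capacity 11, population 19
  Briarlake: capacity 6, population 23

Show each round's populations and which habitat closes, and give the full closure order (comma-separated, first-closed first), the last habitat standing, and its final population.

Round 1: Ashgrove=19 Briarlake=23 Dunmere=14 Hollowpine=24 → close Briarlake (overflow 17)
  23÷3 = 7 each, +1 to first 2
Round 2: Ashgrove=27 Dunmere=22 Hollowpine=31 → close Hollowpine (overflow 21)
  31÷2 = 15 each, +1 to first 1
Round 3: Ashgrove=43 Dunmere=37 → close Ashgrove (overflow 32)
  43÷1 = 43 each, +1 to first 0

Closure order: Briarlake, Hollowpine, Ashgrove
Last habitat: Dunmere with 80 animals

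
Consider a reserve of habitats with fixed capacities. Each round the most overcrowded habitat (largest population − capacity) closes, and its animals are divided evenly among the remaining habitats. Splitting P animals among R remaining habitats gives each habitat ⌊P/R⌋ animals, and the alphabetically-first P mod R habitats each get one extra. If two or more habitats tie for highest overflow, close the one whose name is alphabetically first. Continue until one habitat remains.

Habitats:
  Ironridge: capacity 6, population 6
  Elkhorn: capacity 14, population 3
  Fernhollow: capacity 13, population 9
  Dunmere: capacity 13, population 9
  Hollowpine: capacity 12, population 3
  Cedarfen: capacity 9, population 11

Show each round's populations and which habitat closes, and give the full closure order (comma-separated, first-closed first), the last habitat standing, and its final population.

Closure order: Cedarfen, Ironridge, Dunmere, Fernhollow, Hollowpine
Last habitat: Elkhorn with 41 animals

Round 1: Cedarfen=11 Dunmere=9 Elkhorn=3 Fernhollow=9 Hollowpine=3 Ironridge=6 → close Cedarfen (overflow 2)
  11÷5 = 2 each, +1 to first 1
Round 2: Dunmere=12 Elkhorn=5 Fernhollow=11 Hollowpine=5 Ironridge=8 → close Ironridge (overflow 2)
  8÷4 = 2 each, +1 to first 0
Round 3: Dunmere=14 Elkhorn=7 Fernhollow=13 Hollowpine=7 → close Dunmere (overflow 1)
  14÷3 = 4 each, +1 to first 2
Round 4: Elkhorn=12 Fernhollow=18 Hollowpine=11 → close Fernhollow (overflow 5)
  18÷2 = 9 each, +1 to first 0
Round 5: Elkhorn=21 Hollowpine=20 → close Hollowpine (overflow 8)
  20÷1 = 20 each, +1 to first 0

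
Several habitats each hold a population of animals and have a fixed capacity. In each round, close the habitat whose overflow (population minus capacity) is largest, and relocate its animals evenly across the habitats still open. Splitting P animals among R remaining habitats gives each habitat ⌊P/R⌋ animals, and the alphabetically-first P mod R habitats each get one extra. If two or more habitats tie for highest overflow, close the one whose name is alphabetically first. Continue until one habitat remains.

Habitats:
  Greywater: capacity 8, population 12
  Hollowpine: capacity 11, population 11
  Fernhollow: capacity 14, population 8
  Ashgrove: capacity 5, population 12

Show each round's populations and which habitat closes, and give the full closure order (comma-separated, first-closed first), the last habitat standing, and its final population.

Closure order: Ashgrove, Greywater, Hollowpine
Last habitat: Fernhollow with 43 animals

Round 1: Ashgrove=12 Fernhollow=8 Greywater=12 Hollowpine=11 → close Ashgrove (overflow 7)
  12÷3 = 4 each, +1 to first 0
Round 2: Fernhollow=12 Greywater=16 Hollowpine=15 → close Greywater (overflow 8)
  16÷2 = 8 each, +1 to first 0
Round 3: Fernhollow=20 Hollowpine=23 → close Hollowpine (overflow 12)
  23÷1 = 23 each, +1 to first 0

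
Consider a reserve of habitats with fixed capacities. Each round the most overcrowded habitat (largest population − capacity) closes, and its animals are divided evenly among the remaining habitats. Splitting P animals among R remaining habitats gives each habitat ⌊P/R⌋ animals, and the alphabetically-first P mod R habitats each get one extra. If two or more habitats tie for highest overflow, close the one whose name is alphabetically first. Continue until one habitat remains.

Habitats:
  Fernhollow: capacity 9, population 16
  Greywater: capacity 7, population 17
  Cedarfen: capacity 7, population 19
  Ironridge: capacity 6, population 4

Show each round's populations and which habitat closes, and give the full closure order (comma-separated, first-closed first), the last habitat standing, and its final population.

Round 1: Cedarfen=19 Fernhollow=16 Greywater=17 Ironridge=4 → close Cedarfen (overflow 12)
  19÷3 = 6 each, +1 to first 1
Round 2: Fernhollow=23 Greywater=23 Ironridge=10 → close Greywater (overflow 16)
  23÷2 = 11 each, +1 to first 1
Round 3: Fernhollow=35 Ironridge=21 → close Fernhollow (overflow 26)
  35÷1 = 35 each, +1 to first 0

Closure order: Cedarfen, Greywater, Fernhollow
Last habitat: Ironridge with 56 animals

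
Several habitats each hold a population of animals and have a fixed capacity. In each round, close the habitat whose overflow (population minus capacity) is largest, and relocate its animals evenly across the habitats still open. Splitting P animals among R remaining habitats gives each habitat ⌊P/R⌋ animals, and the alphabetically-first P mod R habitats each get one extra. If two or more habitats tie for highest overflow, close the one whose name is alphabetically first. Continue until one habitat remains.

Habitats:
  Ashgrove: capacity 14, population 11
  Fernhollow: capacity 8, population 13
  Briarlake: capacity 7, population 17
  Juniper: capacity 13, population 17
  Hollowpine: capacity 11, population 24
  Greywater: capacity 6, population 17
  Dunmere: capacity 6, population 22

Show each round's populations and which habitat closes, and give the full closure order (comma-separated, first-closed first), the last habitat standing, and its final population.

Round 1: Ashgrove=11 Briarlake=17 Dunmere=22 Fernhollow=13 Greywater=17 Hollowpine=24 Juniper=17 → close Dunmere (overflow 16)
  22÷6 = 3 each, +1 to first 4
Round 2: Ashgrove=15 Briarlake=21 Fernhollow=17 Greywater=21 Hollowpine=27 Juniper=20 → close Hollowpine (overflow 16)
  27÷5 = 5 each, +1 to first 2
Round 3: Ashgrove=21 Briarlake=27 Fernhollow=22 Greywater=26 Juniper=25 → close Briarlake (overflow 20)
  27÷4 = 6 each, +1 to first 3
Round 4: Ashgrove=28 Fernhollow=29 Greywater=33 Juniper=31 → close Greywater (overflow 27)
  33÷3 = 11 each, +1 to first 0
Round 5: Ashgrove=39 Fernhollow=40 Juniper=42 → close Fernhollow (overflow 32)
  40÷2 = 20 each, +1 to first 0
Round 6: Ashgrove=59 Juniper=62 → close Juniper (overflow 49)
  62÷1 = 62 each, +1 to first 0

Closure order: Dunmere, Hollowpine, Briarlake, Greywater, Fernhollow, Juniper
Last habitat: Ashgrove with 121 animals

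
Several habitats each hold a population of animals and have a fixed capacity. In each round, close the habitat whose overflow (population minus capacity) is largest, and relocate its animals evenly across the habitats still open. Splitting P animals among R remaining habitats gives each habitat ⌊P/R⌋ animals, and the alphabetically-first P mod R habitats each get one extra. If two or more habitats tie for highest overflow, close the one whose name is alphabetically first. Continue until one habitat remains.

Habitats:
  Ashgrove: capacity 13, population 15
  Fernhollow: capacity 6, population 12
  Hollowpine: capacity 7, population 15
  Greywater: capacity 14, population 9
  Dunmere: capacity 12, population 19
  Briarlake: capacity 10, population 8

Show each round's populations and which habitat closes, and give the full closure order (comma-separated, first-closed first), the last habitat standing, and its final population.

Closure order: Hollowpine, Dunmere, Fernhollow, Ashgrove, Briarlake
Last habitat: Greywater with 78 animals

Round 1: Ashgrove=15 Briarlake=8 Dunmere=19 Fernhollow=12 Greywater=9 Hollowpine=15 → close Hollowpine (overflow 8)
  15÷5 = 3 each, +1 to first 0
Round 2: Ashgrove=18 Briarlake=11 Dunmere=22 Fernhollow=15 Greywater=12 → close Dunmere (overflow 10)
  22÷4 = 5 each, +1 to first 2
Round 3: Ashgrove=24 Briarlake=17 Fernhollow=20 Greywater=17 → close Fernhollow (overflow 14)
  20÷3 = 6 each, +1 to first 2
Round 4: Ashgrove=31 Briarlake=24 Greywater=23 → close Ashgrove (overflow 18)
  31÷2 = 15 each, +1 to first 1
Round 5: Briarlake=40 Greywater=38 → close Briarlake (overflow 30)
  40÷1 = 40 each, +1 to first 0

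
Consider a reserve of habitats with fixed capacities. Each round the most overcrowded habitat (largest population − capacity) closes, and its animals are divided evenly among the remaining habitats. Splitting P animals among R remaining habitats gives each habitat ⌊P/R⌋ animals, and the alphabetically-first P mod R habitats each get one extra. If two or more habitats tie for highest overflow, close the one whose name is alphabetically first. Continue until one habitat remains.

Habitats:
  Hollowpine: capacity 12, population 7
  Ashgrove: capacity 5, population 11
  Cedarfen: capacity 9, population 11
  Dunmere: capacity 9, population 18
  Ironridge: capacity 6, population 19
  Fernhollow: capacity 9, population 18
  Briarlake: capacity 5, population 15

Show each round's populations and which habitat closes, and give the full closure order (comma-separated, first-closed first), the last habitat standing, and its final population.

Round 1: Ashgrove=11 Briarlake=15 Cedarfen=11 Dunmere=18 Fernhollow=18 Hollowpine=7 Ironridge=19 → close Ironridge (overflow 13)
  19÷6 = 3 each, +1 to first 1
Round 2: Ashgrove=15 Briarlake=18 Cedarfen=14 Dunmere=21 Fernhollow=21 Hollowpine=10 → close Briarlake (overflow 13)
  18÷5 = 3 each, +1 to first 3
Round 3: Ashgrove=19 Cedarfen=18 Dunmere=25 Fernhollow=24 Hollowpine=13 → close Dunmere (overflow 16)
  25÷4 = 6 each, +1 to first 1
Round 4: Ashgrove=26 Cedarfen=24 Fernhollow=30 Hollowpine=19 → close Ashgrove (overflow 21)
  26÷3 = 8 each, +1 to first 2
Round 5: Cedarfen=33 Fernhollow=39 Hollowpine=27 → close Fernhollow (overflow 30)
  39÷2 = 19 each, +1 to first 1
Round 6: Cedarfen=53 Hollowpine=46 → close Cedarfen (overflow 44)
  53÷1 = 53 each, +1 to first 0

Closure order: Ironridge, Briarlake, Dunmere, Ashgrove, Fernhollow, Cedarfen
Last habitat: Hollowpine with 99 animals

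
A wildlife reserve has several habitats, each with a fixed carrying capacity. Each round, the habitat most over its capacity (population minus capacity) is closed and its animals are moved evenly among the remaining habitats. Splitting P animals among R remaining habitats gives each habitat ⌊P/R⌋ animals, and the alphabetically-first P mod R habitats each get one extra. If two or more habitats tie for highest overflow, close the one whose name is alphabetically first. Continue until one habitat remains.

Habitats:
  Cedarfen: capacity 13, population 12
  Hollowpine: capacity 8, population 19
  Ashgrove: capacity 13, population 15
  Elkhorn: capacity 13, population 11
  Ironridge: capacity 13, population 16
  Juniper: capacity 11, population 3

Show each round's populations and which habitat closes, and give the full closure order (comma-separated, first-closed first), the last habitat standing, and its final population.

Round 1: Ashgrove=15 Cedarfen=12 Elkhorn=11 Hollowpine=19 Ironridge=16 Juniper=3 → close Hollowpine (overflow 11)
  19÷5 = 3 each, +1 to first 4
Round 2: Ashgrove=19 Cedarfen=16 Elkhorn=15 Ironridge=20 Juniper=6 → close Ironridge (overflow 7)
  20÷4 = 5 each, +1 to first 0
Round 3: Ashgrove=24 Cedarfen=21 Elkhorn=20 Juniper=11 → close Ashgrove (overflow 11)
  24÷3 = 8 each, +1 to first 0
Round 4: Cedarfen=29 Elkhorn=28 Juniper=19 → close Cedarfen (overflow 16)
  29÷2 = 14 each, +1 to first 1
Round 5: Elkhorn=43 Juniper=33 → close Elkhorn (overflow 30)
  43÷1 = 43 each, +1 to first 0

Closure order: Hollowpine, Ironridge, Ashgrove, Cedarfen, Elkhorn
Last habitat: Juniper with 76 animals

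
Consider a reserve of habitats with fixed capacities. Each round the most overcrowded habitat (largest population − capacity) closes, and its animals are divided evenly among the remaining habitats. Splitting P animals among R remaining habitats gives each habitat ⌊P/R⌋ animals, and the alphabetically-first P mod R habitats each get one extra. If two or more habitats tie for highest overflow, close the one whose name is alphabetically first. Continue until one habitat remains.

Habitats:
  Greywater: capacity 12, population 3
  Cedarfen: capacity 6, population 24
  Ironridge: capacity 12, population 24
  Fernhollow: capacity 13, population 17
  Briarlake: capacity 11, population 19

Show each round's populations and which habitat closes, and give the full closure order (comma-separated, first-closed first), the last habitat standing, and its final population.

Closure order: Cedarfen, Ironridge, Briarlake, Fernhollow
Last habitat: Greywater with 87 animals

Round 1: Briarlake=19 Cedarfen=24 Fernhollow=17 Greywater=3 Ironridge=24 → close Cedarfen (overflow 18)
  24÷4 = 6 each, +1 to first 0
Round 2: Briarlake=25 Fernhollow=23 Greywater=9 Ironridge=30 → close Ironridge (overflow 18)
  30÷3 = 10 each, +1 to first 0
Round 3: Briarlake=35 Fernhollow=33 Greywater=19 → close Briarlake (overflow 24)
  35÷2 = 17 each, +1 to first 1
Round 4: Fernhollow=51 Greywater=36 → close Fernhollow (overflow 38)
  51÷1 = 51 each, +1 to first 0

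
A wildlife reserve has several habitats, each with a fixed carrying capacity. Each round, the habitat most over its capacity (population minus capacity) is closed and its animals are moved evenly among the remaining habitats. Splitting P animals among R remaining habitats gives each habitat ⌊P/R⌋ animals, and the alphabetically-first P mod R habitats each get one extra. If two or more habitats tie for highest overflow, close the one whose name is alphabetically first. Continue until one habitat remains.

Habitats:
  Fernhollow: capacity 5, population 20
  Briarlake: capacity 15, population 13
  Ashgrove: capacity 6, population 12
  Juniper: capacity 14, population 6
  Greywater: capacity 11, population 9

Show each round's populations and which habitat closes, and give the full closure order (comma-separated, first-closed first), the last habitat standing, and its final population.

Round 1: Ashgrove=12 Briarlake=13 Fernhollow=20 Greywater=9 Juniper=6 → close Fernhollow (overflow 15)
  20÷4 = 5 each, +1 to first 0
Round 2: Ashgrove=17 Briarlake=18 Greywater=14 Juniper=11 → close Ashgrove (overflow 11)
  17÷3 = 5 each, +1 to first 2
Round 3: Briarlake=24 Greywater=20 Juniper=16 → close Briarlake (overflow 9)
  24÷2 = 12 each, +1 to first 0
Round 4: Greywater=32 Juniper=28 → close Greywater (overflow 21)
  32÷1 = 32 each, +1 to first 0

Closure order: Fernhollow, Ashgrove, Briarlake, Greywater
Last habitat: Juniper with 60 animals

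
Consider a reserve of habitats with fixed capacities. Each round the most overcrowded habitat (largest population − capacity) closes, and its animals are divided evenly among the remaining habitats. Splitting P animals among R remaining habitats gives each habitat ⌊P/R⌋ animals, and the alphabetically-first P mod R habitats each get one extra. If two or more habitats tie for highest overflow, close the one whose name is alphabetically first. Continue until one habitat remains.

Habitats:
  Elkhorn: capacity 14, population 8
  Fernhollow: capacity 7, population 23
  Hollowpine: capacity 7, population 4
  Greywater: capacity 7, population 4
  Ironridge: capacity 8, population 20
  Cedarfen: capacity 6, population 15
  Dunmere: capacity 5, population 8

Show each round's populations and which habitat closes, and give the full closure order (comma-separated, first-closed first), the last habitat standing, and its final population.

Round 1: Cedarfen=15 Dunmere=8 Elkhorn=8 Fernhollow=23 Greywater=4 Hollowpine=4 Ironridge=20 → close Fernhollow (overflow 16)
  23÷6 = 3 each, +1 to first 5
Round 2: Cedarfen=19 Dunmere=12 Elkhorn=12 Greywater=8 Hollowpine=8 Ironridge=23 → close Ironridge (overflow 15)
  23÷5 = 4 each, +1 to first 3
Round 3: Cedarfen=24 Dunmere=17 Elkhorn=17 Greywater=12 Hollowpine=12 → close Cedarfen (overflow 18)
  24÷4 = 6 each, +1 to first 0
Round 4: Dunmere=23 Elkhorn=23 Greywater=18 Hollowpine=18 → close Dunmere (overflow 18)
  23÷3 = 7 each, +1 to first 2
Round 5: Elkhorn=31 Greywater=26 Hollowpine=25 → close Greywater (overflow 19)
  26÷2 = 13 each, +1 to first 0
Round 6: Elkhorn=44 Hollowpine=38 → close Hollowpine (overflow 31)
  38÷1 = 38 each, +1 to first 0

Closure order: Fernhollow, Ironridge, Cedarfen, Dunmere, Greywater, Hollowpine
Last habitat: Elkhorn with 82 animals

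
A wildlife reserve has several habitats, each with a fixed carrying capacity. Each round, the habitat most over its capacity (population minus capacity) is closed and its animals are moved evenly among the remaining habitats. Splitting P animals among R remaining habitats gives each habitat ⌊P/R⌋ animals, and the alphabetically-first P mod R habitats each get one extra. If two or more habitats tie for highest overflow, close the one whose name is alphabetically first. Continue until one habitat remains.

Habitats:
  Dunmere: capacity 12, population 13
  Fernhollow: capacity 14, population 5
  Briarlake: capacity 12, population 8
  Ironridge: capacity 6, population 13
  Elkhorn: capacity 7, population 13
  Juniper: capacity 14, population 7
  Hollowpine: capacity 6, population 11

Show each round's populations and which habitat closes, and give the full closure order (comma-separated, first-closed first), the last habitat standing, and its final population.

Closure order: Ironridge, Elkhorn, Hollowpine, Dunmere, Briarlake, Juniper
Last habitat: Fernhollow with 70 animals

Round 1: Briarlake=8 Dunmere=13 Elkhorn=13 Fernhollow=5 Hollowpine=11 Ironridge=13 Juniper=7 → close Ironridge (overflow 7)
  13÷6 = 2 each, +1 to first 1
Round 2: Briarlake=11 Dunmere=15 Elkhorn=15 Fernhollow=7 Hollowpine=13 Juniper=9 → close Elkhorn (overflow 8)
  15÷5 = 3 each, +1 to first 0
Round 3: Briarlake=14 Dunmere=18 Fernhollow=10 Hollowpine=16 Juniper=12 → close Hollowpine (overflow 10)
  16÷4 = 4 each, +1 to first 0
Round 4: Briarlake=18 Dunmere=22 Fernhollow=14 Juniper=16 → close Dunmere (overflow 10)
  22÷3 = 7 each, +1 to first 1
Round 5: Briarlake=26 Fernhollow=21 Juniper=23 → close Briarlake (overflow 14)
  26÷2 = 13 each, +1 to first 0
Round 6: Fernhollow=34 Juniper=36 → close Juniper (overflow 22)
  36÷1 = 36 each, +1 to first 0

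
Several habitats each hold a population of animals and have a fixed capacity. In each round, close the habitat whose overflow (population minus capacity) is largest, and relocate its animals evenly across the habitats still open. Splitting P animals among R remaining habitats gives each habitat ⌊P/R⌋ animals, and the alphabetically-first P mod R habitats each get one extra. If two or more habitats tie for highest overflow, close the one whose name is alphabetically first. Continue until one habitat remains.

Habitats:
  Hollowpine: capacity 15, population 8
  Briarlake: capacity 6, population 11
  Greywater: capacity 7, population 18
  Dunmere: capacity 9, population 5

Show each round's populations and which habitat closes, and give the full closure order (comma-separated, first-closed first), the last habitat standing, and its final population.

Round 1: Briarlake=11 Dunmere=5 Greywater=18 Hollowpine=8 → close Greywater (overflow 11)
  18÷3 = 6 each, +1 to first 0
Round 2: Briarlake=17 Dunmere=11 Hollowpine=14 → close Briarlake (overflow 11)
  17÷2 = 8 each, +1 to first 1
Round 3: Dunmere=20 Hollowpine=22 → close Dunmere (overflow 11)
  20÷1 = 20 each, +1 to first 0

Closure order: Greywater, Briarlake, Dunmere
Last habitat: Hollowpine with 42 animals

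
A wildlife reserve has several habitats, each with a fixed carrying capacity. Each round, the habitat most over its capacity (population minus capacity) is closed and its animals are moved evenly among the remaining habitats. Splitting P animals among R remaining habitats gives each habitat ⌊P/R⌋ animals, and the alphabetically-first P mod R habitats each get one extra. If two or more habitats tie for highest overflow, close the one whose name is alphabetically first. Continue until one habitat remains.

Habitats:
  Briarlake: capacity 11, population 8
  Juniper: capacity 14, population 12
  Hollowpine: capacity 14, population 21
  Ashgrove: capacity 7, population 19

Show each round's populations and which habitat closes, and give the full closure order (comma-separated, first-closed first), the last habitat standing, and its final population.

Round 1: Ashgrove=19 Briarlake=8 Hollowpine=21 Juniper=12 → close Ashgrove (overflow 12)
  19÷3 = 6 each, +1 to first 1
Round 2: Briarlake=15 Hollowpine=27 Juniper=18 → close Hollowpine (overflow 13)
  27÷2 = 13 each, +1 to first 1
Round 3: Briarlake=29 Juniper=31 → close Briarlake (overflow 18)
  29÷1 = 29 each, +1 to first 0

Closure order: Ashgrove, Hollowpine, Briarlake
Last habitat: Juniper with 60 animals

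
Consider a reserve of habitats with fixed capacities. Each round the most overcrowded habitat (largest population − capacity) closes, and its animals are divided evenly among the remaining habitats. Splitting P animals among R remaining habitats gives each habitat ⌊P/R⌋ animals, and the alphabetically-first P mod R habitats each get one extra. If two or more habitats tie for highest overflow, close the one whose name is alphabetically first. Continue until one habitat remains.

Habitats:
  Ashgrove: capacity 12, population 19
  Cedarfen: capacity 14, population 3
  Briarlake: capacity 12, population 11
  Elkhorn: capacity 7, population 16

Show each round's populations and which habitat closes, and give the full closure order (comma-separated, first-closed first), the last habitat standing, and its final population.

Round 1: Ashgrove=19 Briarlake=11 Cedarfen=3 Elkhorn=16 → close Elkhorn (overflow 9)
  16÷3 = 5 each, +1 to first 1
Round 2: Ashgrove=25 Briarlake=16 Cedarfen=8 → close Ashgrove (overflow 13)
  25÷2 = 12 each, +1 to first 1
Round 3: Briarlake=29 Cedarfen=20 → close Briarlake (overflow 17)
  29÷1 = 29 each, +1 to first 0

Closure order: Elkhorn, Ashgrove, Briarlake
Last habitat: Cedarfen with 49 animals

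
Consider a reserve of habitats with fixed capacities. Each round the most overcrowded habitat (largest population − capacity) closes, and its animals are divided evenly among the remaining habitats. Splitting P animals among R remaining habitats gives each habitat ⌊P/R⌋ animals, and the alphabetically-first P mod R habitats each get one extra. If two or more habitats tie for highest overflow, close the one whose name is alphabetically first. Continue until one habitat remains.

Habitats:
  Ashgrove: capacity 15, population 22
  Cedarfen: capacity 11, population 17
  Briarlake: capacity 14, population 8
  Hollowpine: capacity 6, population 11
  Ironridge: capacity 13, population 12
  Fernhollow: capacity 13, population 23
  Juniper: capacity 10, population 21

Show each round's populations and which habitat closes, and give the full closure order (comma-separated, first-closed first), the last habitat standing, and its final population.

Closure order: Juniper, Fernhollow, Ashgrove, Cedarfen, Hollowpine, Ironridge
Last habitat: Briarlake with 114 animals

Round 1: Ashgrove=22 Briarlake=8 Cedarfen=17 Fernhollow=23 Hollowpine=11 Ironridge=12 Juniper=21 → close Juniper (overflow 11)
  21÷6 = 3 each, +1 to first 3
Round 2: Ashgrove=26 Briarlake=12 Cedarfen=21 Fernhollow=26 Hollowpine=14 Ironridge=15 → close Fernhollow (overflow 13)
  26÷5 = 5 each, +1 to first 1
Round 3: Ashgrove=32 Briarlake=17 Cedarfen=26 Hollowpine=19 Ironridge=20 → close Ashgrove (overflow 17)
  32÷4 = 8 each, +1 to first 0
Round 4: Briarlake=25 Cedarfen=34 Hollowpine=27 Ironridge=28 → close Cedarfen (overflow 23)
  34÷3 = 11 each, +1 to first 1
Round 5: Briarlake=37 Hollowpine=38 Ironridge=39 → close Hollowpine (overflow 32)
  38÷2 = 19 each, +1 to first 0
Round 6: Briarlake=56 Ironridge=58 → close Ironridge (overflow 45)
  58÷1 = 58 each, +1 to first 0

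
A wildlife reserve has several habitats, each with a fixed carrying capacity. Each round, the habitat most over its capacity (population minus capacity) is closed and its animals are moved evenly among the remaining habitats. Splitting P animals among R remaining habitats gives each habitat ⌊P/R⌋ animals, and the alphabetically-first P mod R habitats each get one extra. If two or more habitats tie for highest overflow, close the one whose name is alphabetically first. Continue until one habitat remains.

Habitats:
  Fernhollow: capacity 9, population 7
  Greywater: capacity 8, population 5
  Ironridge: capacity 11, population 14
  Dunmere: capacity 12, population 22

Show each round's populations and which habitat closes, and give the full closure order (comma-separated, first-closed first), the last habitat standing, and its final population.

Round 1: Dunmere=22 Fernhollow=7 Greywater=5 Ironridge=14 → close Dunmere (overflow 10)
  22÷3 = 7 each, +1 to first 1
Round 2: Fernhollow=15 Greywater=12 Ironridge=21 → close Ironridge (overflow 10)
  21÷2 = 10 each, +1 to first 1
Round 3: Fernhollow=26 Greywater=22 → close Fernhollow (overflow 17)
  26÷1 = 26 each, +1 to first 0

Closure order: Dunmere, Ironridge, Fernhollow
Last habitat: Greywater with 48 animals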